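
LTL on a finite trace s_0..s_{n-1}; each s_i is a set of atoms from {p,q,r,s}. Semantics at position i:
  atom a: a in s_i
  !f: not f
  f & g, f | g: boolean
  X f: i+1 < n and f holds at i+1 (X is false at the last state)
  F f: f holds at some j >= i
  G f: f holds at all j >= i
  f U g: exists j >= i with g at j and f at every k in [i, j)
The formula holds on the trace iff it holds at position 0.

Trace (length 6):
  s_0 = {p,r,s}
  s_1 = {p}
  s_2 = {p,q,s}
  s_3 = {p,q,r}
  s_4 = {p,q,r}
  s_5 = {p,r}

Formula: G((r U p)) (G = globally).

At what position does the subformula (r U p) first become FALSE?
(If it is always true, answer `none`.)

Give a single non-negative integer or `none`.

s_0={p,r,s}: (r U p)=True r=True p=True
s_1={p}: (r U p)=True r=False p=True
s_2={p,q,s}: (r U p)=True r=False p=True
s_3={p,q,r}: (r U p)=True r=True p=True
s_4={p,q,r}: (r U p)=True r=True p=True
s_5={p,r}: (r U p)=True r=True p=True
G((r U p)) holds globally = True
No violation — formula holds at every position.

Answer: none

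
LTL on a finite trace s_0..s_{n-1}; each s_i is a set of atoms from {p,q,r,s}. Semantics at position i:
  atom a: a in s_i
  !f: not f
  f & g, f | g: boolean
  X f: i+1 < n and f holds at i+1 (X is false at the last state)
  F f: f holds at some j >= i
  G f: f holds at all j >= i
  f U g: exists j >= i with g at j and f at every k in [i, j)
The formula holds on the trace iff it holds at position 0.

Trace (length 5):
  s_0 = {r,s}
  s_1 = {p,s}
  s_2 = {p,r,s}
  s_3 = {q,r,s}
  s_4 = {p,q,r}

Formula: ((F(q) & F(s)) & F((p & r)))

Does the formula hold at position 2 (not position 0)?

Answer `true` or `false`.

Answer: true

Derivation:
s_0={r,s}: ((F(q) & F(s)) & F((p & r)))=True (F(q) & F(s))=True F(q)=True q=False F(s)=True s=True F((p & r))=True (p & r)=False p=False r=True
s_1={p,s}: ((F(q) & F(s)) & F((p & r)))=True (F(q) & F(s))=True F(q)=True q=False F(s)=True s=True F((p & r))=True (p & r)=False p=True r=False
s_2={p,r,s}: ((F(q) & F(s)) & F((p & r)))=True (F(q) & F(s))=True F(q)=True q=False F(s)=True s=True F((p & r))=True (p & r)=True p=True r=True
s_3={q,r,s}: ((F(q) & F(s)) & F((p & r)))=True (F(q) & F(s))=True F(q)=True q=True F(s)=True s=True F((p & r))=True (p & r)=False p=False r=True
s_4={p,q,r}: ((F(q) & F(s)) & F((p & r)))=False (F(q) & F(s))=False F(q)=True q=True F(s)=False s=False F((p & r))=True (p & r)=True p=True r=True
Evaluating at position 2: result = True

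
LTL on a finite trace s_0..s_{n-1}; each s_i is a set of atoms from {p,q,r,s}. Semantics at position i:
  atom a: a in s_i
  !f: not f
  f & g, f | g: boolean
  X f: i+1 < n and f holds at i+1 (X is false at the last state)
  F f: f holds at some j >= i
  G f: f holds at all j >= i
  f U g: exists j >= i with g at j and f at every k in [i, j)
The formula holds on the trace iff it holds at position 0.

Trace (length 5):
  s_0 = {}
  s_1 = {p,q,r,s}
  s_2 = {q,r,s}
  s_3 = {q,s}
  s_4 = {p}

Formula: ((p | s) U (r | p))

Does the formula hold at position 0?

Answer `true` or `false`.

Answer: false

Derivation:
s_0={}: ((p | s) U (r | p))=False (p | s)=False p=False s=False (r | p)=False r=False
s_1={p,q,r,s}: ((p | s) U (r | p))=True (p | s)=True p=True s=True (r | p)=True r=True
s_2={q,r,s}: ((p | s) U (r | p))=True (p | s)=True p=False s=True (r | p)=True r=True
s_3={q,s}: ((p | s) U (r | p))=True (p | s)=True p=False s=True (r | p)=False r=False
s_4={p}: ((p | s) U (r | p))=True (p | s)=True p=True s=False (r | p)=True r=False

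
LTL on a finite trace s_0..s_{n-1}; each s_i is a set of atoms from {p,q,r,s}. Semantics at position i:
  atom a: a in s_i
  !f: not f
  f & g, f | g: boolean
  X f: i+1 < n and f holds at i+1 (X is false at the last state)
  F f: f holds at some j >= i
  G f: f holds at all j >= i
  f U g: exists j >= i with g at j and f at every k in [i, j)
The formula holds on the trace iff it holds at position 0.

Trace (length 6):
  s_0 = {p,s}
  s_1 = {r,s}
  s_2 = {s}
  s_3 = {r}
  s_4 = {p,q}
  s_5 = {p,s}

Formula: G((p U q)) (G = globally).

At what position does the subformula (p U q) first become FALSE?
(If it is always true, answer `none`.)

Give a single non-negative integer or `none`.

s_0={p,s}: (p U q)=False p=True q=False
s_1={r,s}: (p U q)=False p=False q=False
s_2={s}: (p U q)=False p=False q=False
s_3={r}: (p U q)=False p=False q=False
s_4={p,q}: (p U q)=True p=True q=True
s_5={p,s}: (p U q)=False p=True q=False
G((p U q)) holds globally = False
First violation at position 0.

Answer: 0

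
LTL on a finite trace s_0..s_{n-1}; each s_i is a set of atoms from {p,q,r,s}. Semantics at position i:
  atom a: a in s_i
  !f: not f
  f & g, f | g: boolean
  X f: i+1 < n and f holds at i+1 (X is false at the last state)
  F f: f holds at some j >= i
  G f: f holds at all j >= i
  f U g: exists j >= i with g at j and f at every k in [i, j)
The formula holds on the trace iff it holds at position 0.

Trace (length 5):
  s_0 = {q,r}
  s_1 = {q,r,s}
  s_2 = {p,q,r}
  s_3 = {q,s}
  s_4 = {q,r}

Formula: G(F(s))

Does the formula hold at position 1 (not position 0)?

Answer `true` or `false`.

s_0={q,r}: G(F(s))=False F(s)=True s=False
s_1={q,r,s}: G(F(s))=False F(s)=True s=True
s_2={p,q,r}: G(F(s))=False F(s)=True s=False
s_3={q,s}: G(F(s))=False F(s)=True s=True
s_4={q,r}: G(F(s))=False F(s)=False s=False
Evaluating at position 1: result = False

Answer: false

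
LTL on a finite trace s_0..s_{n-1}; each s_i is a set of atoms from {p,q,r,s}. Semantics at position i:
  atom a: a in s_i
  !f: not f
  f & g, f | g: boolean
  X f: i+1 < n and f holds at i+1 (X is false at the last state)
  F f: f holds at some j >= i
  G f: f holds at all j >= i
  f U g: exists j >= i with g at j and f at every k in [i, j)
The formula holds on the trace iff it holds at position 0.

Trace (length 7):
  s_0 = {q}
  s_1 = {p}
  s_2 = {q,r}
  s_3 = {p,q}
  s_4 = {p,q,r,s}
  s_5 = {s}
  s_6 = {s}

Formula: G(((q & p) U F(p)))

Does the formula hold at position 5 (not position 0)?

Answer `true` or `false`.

s_0={q}: G(((q & p) U F(p)))=False ((q & p) U F(p))=True (q & p)=False q=True p=False F(p)=True
s_1={p}: G(((q & p) U F(p)))=False ((q & p) U F(p))=True (q & p)=False q=False p=True F(p)=True
s_2={q,r}: G(((q & p) U F(p)))=False ((q & p) U F(p))=True (q & p)=False q=True p=False F(p)=True
s_3={p,q}: G(((q & p) U F(p)))=False ((q & p) U F(p))=True (q & p)=True q=True p=True F(p)=True
s_4={p,q,r,s}: G(((q & p) U F(p)))=False ((q & p) U F(p))=True (q & p)=True q=True p=True F(p)=True
s_5={s}: G(((q & p) U F(p)))=False ((q & p) U F(p))=False (q & p)=False q=False p=False F(p)=False
s_6={s}: G(((q & p) U F(p)))=False ((q & p) U F(p))=False (q & p)=False q=False p=False F(p)=False
Evaluating at position 5: result = False

Answer: false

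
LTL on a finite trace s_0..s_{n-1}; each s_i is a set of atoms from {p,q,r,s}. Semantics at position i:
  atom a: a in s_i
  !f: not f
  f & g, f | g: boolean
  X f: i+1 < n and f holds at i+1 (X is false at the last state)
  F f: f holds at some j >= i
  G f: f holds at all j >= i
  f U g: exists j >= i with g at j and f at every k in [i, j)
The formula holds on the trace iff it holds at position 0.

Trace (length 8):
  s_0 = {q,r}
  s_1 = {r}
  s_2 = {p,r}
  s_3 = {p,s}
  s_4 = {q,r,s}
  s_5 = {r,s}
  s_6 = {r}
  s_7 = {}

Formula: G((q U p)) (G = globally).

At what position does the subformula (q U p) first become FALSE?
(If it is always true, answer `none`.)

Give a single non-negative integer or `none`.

Answer: 0

Derivation:
s_0={q,r}: (q U p)=False q=True p=False
s_1={r}: (q U p)=False q=False p=False
s_2={p,r}: (q U p)=True q=False p=True
s_3={p,s}: (q U p)=True q=False p=True
s_4={q,r,s}: (q U p)=False q=True p=False
s_5={r,s}: (q U p)=False q=False p=False
s_6={r}: (q U p)=False q=False p=False
s_7={}: (q U p)=False q=False p=False
G((q U p)) holds globally = False
First violation at position 0.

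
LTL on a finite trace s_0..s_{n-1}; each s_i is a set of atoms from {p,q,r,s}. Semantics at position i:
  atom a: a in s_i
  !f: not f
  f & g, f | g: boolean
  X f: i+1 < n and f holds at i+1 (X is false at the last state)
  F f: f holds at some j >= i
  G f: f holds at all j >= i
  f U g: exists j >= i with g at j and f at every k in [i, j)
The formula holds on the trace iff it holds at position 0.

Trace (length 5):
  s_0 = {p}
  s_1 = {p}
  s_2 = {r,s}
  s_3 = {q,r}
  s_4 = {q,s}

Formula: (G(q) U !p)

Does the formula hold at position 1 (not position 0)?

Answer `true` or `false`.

Answer: false

Derivation:
s_0={p}: (G(q) U !p)=False G(q)=False q=False !p=False p=True
s_1={p}: (G(q) U !p)=False G(q)=False q=False !p=False p=True
s_2={r,s}: (G(q) U !p)=True G(q)=False q=False !p=True p=False
s_3={q,r}: (G(q) U !p)=True G(q)=True q=True !p=True p=False
s_4={q,s}: (G(q) U !p)=True G(q)=True q=True !p=True p=False
Evaluating at position 1: result = False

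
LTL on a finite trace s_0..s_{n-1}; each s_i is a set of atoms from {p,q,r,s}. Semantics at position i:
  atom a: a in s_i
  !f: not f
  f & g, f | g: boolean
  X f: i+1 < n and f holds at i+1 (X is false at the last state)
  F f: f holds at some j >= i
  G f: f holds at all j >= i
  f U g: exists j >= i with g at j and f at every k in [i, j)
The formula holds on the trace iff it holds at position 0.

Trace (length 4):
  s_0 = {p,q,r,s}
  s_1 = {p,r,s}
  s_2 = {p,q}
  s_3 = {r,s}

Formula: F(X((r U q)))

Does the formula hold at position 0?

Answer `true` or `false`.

Answer: true

Derivation:
s_0={p,q,r,s}: F(X((r U q)))=True X((r U q))=True (r U q)=True r=True q=True
s_1={p,r,s}: F(X((r U q)))=True X((r U q))=True (r U q)=True r=True q=False
s_2={p,q}: F(X((r U q)))=False X((r U q))=False (r U q)=True r=False q=True
s_3={r,s}: F(X((r U q)))=False X((r U q))=False (r U q)=False r=True q=False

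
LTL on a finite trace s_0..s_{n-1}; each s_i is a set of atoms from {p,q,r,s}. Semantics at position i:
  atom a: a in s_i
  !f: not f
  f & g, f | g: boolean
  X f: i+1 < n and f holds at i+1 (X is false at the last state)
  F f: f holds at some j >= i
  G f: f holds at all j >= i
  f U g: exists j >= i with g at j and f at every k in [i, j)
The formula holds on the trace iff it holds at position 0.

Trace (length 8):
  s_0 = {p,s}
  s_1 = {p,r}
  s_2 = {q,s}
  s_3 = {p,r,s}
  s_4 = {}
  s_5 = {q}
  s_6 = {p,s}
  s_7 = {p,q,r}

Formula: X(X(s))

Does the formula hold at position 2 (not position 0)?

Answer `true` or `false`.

s_0={p,s}: X(X(s))=True X(s)=False s=True
s_1={p,r}: X(X(s))=True X(s)=True s=False
s_2={q,s}: X(X(s))=False X(s)=True s=True
s_3={p,r,s}: X(X(s))=False X(s)=False s=True
s_4={}: X(X(s))=True X(s)=False s=False
s_5={q}: X(X(s))=False X(s)=True s=False
s_6={p,s}: X(X(s))=False X(s)=False s=True
s_7={p,q,r}: X(X(s))=False X(s)=False s=False
Evaluating at position 2: result = False

Answer: false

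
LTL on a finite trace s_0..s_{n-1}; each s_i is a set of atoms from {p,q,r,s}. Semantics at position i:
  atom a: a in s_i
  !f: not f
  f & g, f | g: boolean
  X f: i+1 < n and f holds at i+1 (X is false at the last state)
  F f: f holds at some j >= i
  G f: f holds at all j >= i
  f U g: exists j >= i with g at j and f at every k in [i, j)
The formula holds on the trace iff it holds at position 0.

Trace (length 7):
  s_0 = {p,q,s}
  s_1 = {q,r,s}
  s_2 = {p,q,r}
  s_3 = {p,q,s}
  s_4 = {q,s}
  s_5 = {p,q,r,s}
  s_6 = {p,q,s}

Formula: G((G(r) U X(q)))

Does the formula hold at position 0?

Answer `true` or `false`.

Answer: false

Derivation:
s_0={p,q,s}: G((G(r) U X(q)))=False (G(r) U X(q))=True G(r)=False r=False X(q)=True q=True
s_1={q,r,s}: G((G(r) U X(q)))=False (G(r) U X(q))=True G(r)=False r=True X(q)=True q=True
s_2={p,q,r}: G((G(r) U X(q)))=False (G(r) U X(q))=True G(r)=False r=True X(q)=True q=True
s_3={p,q,s}: G((G(r) U X(q)))=False (G(r) U X(q))=True G(r)=False r=False X(q)=True q=True
s_4={q,s}: G((G(r) U X(q)))=False (G(r) U X(q))=True G(r)=False r=False X(q)=True q=True
s_5={p,q,r,s}: G((G(r) U X(q)))=False (G(r) U X(q))=True G(r)=False r=True X(q)=True q=True
s_6={p,q,s}: G((G(r) U X(q)))=False (G(r) U X(q))=False G(r)=False r=False X(q)=False q=True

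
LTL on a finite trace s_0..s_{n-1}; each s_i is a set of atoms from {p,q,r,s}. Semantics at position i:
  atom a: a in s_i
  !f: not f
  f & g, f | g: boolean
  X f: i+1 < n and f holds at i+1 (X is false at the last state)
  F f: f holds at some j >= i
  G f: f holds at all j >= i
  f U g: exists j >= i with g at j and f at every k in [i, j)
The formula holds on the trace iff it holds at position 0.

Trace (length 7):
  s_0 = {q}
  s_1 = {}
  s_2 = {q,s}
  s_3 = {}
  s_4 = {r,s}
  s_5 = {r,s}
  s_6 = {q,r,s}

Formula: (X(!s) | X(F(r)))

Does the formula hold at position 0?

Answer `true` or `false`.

s_0={q}: (X(!s) | X(F(r)))=True X(!s)=True !s=True s=False X(F(r))=True F(r)=True r=False
s_1={}: (X(!s) | X(F(r)))=True X(!s)=False !s=True s=False X(F(r))=True F(r)=True r=False
s_2={q,s}: (X(!s) | X(F(r)))=True X(!s)=True !s=False s=True X(F(r))=True F(r)=True r=False
s_3={}: (X(!s) | X(F(r)))=True X(!s)=False !s=True s=False X(F(r))=True F(r)=True r=False
s_4={r,s}: (X(!s) | X(F(r)))=True X(!s)=False !s=False s=True X(F(r))=True F(r)=True r=True
s_5={r,s}: (X(!s) | X(F(r)))=True X(!s)=False !s=False s=True X(F(r))=True F(r)=True r=True
s_6={q,r,s}: (X(!s) | X(F(r)))=False X(!s)=False !s=False s=True X(F(r))=False F(r)=True r=True

Answer: true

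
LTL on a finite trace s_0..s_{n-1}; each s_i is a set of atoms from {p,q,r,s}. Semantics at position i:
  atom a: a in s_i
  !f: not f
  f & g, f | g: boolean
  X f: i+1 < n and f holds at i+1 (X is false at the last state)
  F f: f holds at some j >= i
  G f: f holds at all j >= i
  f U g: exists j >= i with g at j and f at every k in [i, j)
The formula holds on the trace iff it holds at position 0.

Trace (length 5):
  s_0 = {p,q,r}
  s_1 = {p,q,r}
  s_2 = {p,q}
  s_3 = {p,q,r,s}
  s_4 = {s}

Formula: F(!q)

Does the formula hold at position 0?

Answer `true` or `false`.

s_0={p,q,r}: F(!q)=True !q=False q=True
s_1={p,q,r}: F(!q)=True !q=False q=True
s_2={p,q}: F(!q)=True !q=False q=True
s_3={p,q,r,s}: F(!q)=True !q=False q=True
s_4={s}: F(!q)=True !q=True q=False

Answer: true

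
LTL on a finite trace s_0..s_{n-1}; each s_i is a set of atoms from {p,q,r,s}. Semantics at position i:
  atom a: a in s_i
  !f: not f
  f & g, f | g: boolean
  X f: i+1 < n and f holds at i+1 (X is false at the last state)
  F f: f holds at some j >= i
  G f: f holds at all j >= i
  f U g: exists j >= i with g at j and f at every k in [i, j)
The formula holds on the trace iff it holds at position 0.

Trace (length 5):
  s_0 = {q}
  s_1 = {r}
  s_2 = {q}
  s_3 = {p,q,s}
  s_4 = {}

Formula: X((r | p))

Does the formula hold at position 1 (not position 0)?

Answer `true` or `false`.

s_0={q}: X((r | p))=True (r | p)=False r=False p=False
s_1={r}: X((r | p))=False (r | p)=True r=True p=False
s_2={q}: X((r | p))=True (r | p)=False r=False p=False
s_3={p,q,s}: X((r | p))=False (r | p)=True r=False p=True
s_4={}: X((r | p))=False (r | p)=False r=False p=False
Evaluating at position 1: result = False

Answer: false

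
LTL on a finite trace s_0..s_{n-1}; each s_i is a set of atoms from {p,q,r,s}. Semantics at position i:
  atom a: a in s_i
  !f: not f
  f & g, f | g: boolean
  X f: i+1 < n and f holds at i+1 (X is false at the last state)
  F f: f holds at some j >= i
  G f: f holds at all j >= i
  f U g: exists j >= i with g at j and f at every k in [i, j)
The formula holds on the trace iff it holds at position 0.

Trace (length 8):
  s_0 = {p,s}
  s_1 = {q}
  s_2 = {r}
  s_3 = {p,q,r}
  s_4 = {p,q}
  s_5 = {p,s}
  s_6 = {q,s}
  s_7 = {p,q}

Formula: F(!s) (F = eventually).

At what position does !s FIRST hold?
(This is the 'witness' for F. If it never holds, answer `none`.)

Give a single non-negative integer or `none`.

s_0={p,s}: !s=False s=True
s_1={q}: !s=True s=False
s_2={r}: !s=True s=False
s_3={p,q,r}: !s=True s=False
s_4={p,q}: !s=True s=False
s_5={p,s}: !s=False s=True
s_6={q,s}: !s=False s=True
s_7={p,q}: !s=True s=False
F(!s) holds; first witness at position 1.

Answer: 1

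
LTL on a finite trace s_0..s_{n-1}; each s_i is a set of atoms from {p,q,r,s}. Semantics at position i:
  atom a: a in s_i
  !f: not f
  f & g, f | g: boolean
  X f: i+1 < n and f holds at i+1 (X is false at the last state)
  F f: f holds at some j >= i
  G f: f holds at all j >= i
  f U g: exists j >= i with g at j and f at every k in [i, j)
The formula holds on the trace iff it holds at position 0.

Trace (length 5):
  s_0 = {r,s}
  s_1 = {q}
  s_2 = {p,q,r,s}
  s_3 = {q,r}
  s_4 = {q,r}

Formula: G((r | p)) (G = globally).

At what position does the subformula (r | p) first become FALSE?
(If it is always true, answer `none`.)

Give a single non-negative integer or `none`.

s_0={r,s}: (r | p)=True r=True p=False
s_1={q}: (r | p)=False r=False p=False
s_2={p,q,r,s}: (r | p)=True r=True p=True
s_3={q,r}: (r | p)=True r=True p=False
s_4={q,r}: (r | p)=True r=True p=False
G((r | p)) holds globally = False
First violation at position 1.

Answer: 1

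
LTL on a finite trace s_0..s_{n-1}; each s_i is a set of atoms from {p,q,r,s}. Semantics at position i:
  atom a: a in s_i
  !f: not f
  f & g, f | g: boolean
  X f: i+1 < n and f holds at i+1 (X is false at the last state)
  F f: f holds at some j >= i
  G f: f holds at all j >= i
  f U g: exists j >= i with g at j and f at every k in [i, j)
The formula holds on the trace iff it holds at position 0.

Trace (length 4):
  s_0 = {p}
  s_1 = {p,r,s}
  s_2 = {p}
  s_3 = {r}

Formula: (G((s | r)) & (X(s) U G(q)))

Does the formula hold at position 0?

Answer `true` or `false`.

Answer: false

Derivation:
s_0={p}: (G((s | r)) & (X(s) U G(q)))=False G((s | r))=False (s | r)=False s=False r=False (X(s) U G(q))=False X(s)=True G(q)=False q=False
s_1={p,r,s}: (G((s | r)) & (X(s) U G(q)))=False G((s | r))=False (s | r)=True s=True r=True (X(s) U G(q))=False X(s)=False G(q)=False q=False
s_2={p}: (G((s | r)) & (X(s) U G(q)))=False G((s | r))=False (s | r)=False s=False r=False (X(s) U G(q))=False X(s)=False G(q)=False q=False
s_3={r}: (G((s | r)) & (X(s) U G(q)))=False G((s | r))=True (s | r)=True s=False r=True (X(s) U G(q))=False X(s)=False G(q)=False q=False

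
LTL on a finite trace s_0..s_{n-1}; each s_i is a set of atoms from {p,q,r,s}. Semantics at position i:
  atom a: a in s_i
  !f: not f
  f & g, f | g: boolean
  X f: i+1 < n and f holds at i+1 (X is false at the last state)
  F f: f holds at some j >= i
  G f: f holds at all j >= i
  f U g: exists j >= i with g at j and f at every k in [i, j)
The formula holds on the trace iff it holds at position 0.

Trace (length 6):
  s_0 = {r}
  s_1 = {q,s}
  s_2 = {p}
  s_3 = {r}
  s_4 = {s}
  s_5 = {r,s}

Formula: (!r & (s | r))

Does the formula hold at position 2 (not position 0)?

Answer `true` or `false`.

s_0={r}: (!r & (s | r))=False !r=False r=True (s | r)=True s=False
s_1={q,s}: (!r & (s | r))=True !r=True r=False (s | r)=True s=True
s_2={p}: (!r & (s | r))=False !r=True r=False (s | r)=False s=False
s_3={r}: (!r & (s | r))=False !r=False r=True (s | r)=True s=False
s_4={s}: (!r & (s | r))=True !r=True r=False (s | r)=True s=True
s_5={r,s}: (!r & (s | r))=False !r=False r=True (s | r)=True s=True
Evaluating at position 2: result = False

Answer: false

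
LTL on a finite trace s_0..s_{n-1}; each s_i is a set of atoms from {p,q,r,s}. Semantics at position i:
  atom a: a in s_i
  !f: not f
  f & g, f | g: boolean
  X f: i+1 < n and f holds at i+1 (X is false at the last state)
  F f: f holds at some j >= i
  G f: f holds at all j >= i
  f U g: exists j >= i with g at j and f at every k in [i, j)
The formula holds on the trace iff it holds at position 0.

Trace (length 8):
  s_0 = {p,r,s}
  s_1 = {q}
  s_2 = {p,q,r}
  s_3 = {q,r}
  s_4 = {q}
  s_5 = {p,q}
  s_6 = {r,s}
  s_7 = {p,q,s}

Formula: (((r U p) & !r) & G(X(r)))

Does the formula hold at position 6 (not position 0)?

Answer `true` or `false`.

s_0={p,r,s}: (((r U p) & !r) & G(X(r)))=False ((r U p) & !r)=False (r U p)=True r=True p=True !r=False G(X(r))=False X(r)=False
s_1={q}: (((r U p) & !r) & G(X(r)))=False ((r U p) & !r)=False (r U p)=False r=False p=False !r=True G(X(r))=False X(r)=True
s_2={p,q,r}: (((r U p) & !r) & G(X(r)))=False ((r U p) & !r)=False (r U p)=True r=True p=True !r=False G(X(r))=False X(r)=True
s_3={q,r}: (((r U p) & !r) & G(X(r)))=False ((r U p) & !r)=False (r U p)=False r=True p=False !r=False G(X(r))=False X(r)=False
s_4={q}: (((r U p) & !r) & G(X(r)))=False ((r U p) & !r)=False (r U p)=False r=False p=False !r=True G(X(r))=False X(r)=False
s_5={p,q}: (((r U p) & !r) & G(X(r)))=False ((r U p) & !r)=True (r U p)=True r=False p=True !r=True G(X(r))=False X(r)=True
s_6={r,s}: (((r U p) & !r) & G(X(r)))=False ((r U p) & !r)=False (r U p)=True r=True p=False !r=False G(X(r))=False X(r)=False
s_7={p,q,s}: (((r U p) & !r) & G(X(r)))=False ((r U p) & !r)=True (r U p)=True r=False p=True !r=True G(X(r))=False X(r)=False
Evaluating at position 6: result = False

Answer: false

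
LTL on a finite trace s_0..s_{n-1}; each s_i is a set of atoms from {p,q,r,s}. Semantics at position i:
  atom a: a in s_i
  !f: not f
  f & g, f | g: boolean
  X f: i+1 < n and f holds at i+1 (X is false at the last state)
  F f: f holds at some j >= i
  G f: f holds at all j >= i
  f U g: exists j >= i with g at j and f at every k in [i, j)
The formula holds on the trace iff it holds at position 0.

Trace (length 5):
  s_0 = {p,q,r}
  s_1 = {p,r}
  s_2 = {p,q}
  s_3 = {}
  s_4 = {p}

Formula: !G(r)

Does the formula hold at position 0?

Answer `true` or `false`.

s_0={p,q,r}: !G(r)=True G(r)=False r=True
s_1={p,r}: !G(r)=True G(r)=False r=True
s_2={p,q}: !G(r)=True G(r)=False r=False
s_3={}: !G(r)=True G(r)=False r=False
s_4={p}: !G(r)=True G(r)=False r=False

Answer: true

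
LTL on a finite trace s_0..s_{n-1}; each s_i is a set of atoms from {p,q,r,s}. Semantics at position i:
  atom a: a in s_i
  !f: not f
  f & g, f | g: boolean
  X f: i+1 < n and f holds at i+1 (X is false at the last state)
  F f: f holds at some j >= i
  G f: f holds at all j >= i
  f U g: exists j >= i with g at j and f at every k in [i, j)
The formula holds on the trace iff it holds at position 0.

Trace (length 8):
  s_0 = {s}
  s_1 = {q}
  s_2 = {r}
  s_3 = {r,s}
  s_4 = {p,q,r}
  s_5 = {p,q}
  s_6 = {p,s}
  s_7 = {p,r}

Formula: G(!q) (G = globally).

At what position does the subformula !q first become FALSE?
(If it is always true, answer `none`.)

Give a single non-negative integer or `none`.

s_0={s}: !q=True q=False
s_1={q}: !q=False q=True
s_2={r}: !q=True q=False
s_3={r,s}: !q=True q=False
s_4={p,q,r}: !q=False q=True
s_5={p,q}: !q=False q=True
s_6={p,s}: !q=True q=False
s_7={p,r}: !q=True q=False
G(!q) holds globally = False
First violation at position 1.

Answer: 1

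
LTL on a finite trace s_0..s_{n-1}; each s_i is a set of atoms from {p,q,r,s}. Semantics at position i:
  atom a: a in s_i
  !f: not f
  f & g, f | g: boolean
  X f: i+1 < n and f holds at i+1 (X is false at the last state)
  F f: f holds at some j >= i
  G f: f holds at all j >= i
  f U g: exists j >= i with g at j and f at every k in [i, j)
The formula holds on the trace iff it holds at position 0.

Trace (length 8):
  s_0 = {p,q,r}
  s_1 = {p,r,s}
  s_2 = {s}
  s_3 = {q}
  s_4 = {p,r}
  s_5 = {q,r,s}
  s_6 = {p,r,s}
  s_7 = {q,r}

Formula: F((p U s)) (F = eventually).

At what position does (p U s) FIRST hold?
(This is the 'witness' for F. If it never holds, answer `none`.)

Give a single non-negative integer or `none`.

Answer: 0

Derivation:
s_0={p,q,r}: (p U s)=True p=True s=False
s_1={p,r,s}: (p U s)=True p=True s=True
s_2={s}: (p U s)=True p=False s=True
s_3={q}: (p U s)=False p=False s=False
s_4={p,r}: (p U s)=True p=True s=False
s_5={q,r,s}: (p U s)=True p=False s=True
s_6={p,r,s}: (p U s)=True p=True s=True
s_7={q,r}: (p U s)=False p=False s=False
F((p U s)) holds; first witness at position 0.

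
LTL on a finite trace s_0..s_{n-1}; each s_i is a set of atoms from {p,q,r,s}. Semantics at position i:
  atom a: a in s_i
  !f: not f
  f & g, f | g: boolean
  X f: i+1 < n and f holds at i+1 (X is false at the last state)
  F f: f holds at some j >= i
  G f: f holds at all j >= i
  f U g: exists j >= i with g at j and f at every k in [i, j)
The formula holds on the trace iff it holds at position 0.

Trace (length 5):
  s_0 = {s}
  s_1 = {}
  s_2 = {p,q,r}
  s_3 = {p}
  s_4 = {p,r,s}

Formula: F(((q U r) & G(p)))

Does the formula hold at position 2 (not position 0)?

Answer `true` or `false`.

s_0={s}: F(((q U r) & G(p)))=True ((q U r) & G(p))=False (q U r)=False q=False r=False G(p)=False p=False
s_1={}: F(((q U r) & G(p)))=True ((q U r) & G(p))=False (q U r)=False q=False r=False G(p)=False p=False
s_2={p,q,r}: F(((q U r) & G(p)))=True ((q U r) & G(p))=True (q U r)=True q=True r=True G(p)=True p=True
s_3={p}: F(((q U r) & G(p)))=True ((q U r) & G(p))=False (q U r)=False q=False r=False G(p)=True p=True
s_4={p,r,s}: F(((q U r) & G(p)))=True ((q U r) & G(p))=True (q U r)=True q=False r=True G(p)=True p=True
Evaluating at position 2: result = True

Answer: true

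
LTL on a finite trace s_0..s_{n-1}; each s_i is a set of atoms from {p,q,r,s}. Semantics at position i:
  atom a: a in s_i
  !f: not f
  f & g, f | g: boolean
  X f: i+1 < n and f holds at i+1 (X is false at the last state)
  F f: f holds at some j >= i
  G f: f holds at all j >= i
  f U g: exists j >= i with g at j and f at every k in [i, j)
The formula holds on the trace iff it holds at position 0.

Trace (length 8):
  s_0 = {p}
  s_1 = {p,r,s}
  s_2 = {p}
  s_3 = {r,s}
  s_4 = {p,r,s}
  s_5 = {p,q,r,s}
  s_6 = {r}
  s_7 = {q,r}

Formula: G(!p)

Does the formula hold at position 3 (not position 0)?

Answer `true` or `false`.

Answer: false

Derivation:
s_0={p}: G(!p)=False !p=False p=True
s_1={p,r,s}: G(!p)=False !p=False p=True
s_2={p}: G(!p)=False !p=False p=True
s_3={r,s}: G(!p)=False !p=True p=False
s_4={p,r,s}: G(!p)=False !p=False p=True
s_5={p,q,r,s}: G(!p)=False !p=False p=True
s_6={r}: G(!p)=True !p=True p=False
s_7={q,r}: G(!p)=True !p=True p=False
Evaluating at position 3: result = False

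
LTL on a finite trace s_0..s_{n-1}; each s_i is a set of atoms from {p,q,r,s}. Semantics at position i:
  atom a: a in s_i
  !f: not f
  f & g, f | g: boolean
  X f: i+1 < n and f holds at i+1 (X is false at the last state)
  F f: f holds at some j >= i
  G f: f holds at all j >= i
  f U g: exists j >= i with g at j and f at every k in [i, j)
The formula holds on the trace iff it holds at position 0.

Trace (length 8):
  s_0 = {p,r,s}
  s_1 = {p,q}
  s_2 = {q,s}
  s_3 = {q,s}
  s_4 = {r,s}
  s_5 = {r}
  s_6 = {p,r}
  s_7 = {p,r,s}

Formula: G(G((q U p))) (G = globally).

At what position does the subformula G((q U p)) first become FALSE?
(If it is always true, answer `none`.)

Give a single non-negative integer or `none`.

s_0={p,r,s}: G((q U p))=False (q U p)=True q=False p=True
s_1={p,q}: G((q U p))=False (q U p)=True q=True p=True
s_2={q,s}: G((q U p))=False (q U p)=False q=True p=False
s_3={q,s}: G((q U p))=False (q U p)=False q=True p=False
s_4={r,s}: G((q U p))=False (q U p)=False q=False p=False
s_5={r}: G((q U p))=False (q U p)=False q=False p=False
s_6={p,r}: G((q U p))=True (q U p)=True q=False p=True
s_7={p,r,s}: G((q U p))=True (q U p)=True q=False p=True
G(G((q U p))) holds globally = False
First violation at position 0.

Answer: 0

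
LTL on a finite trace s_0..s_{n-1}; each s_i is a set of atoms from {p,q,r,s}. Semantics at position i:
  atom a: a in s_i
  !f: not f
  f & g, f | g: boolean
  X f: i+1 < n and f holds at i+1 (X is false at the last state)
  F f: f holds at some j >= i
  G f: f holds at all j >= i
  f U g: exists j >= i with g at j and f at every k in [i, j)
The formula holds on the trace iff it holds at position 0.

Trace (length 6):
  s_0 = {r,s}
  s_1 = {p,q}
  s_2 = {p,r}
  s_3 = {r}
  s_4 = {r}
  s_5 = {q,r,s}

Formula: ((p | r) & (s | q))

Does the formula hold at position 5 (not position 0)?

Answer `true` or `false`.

s_0={r,s}: ((p | r) & (s | q))=True (p | r)=True p=False r=True (s | q)=True s=True q=False
s_1={p,q}: ((p | r) & (s | q))=True (p | r)=True p=True r=False (s | q)=True s=False q=True
s_2={p,r}: ((p | r) & (s | q))=False (p | r)=True p=True r=True (s | q)=False s=False q=False
s_3={r}: ((p | r) & (s | q))=False (p | r)=True p=False r=True (s | q)=False s=False q=False
s_4={r}: ((p | r) & (s | q))=False (p | r)=True p=False r=True (s | q)=False s=False q=False
s_5={q,r,s}: ((p | r) & (s | q))=True (p | r)=True p=False r=True (s | q)=True s=True q=True
Evaluating at position 5: result = True

Answer: true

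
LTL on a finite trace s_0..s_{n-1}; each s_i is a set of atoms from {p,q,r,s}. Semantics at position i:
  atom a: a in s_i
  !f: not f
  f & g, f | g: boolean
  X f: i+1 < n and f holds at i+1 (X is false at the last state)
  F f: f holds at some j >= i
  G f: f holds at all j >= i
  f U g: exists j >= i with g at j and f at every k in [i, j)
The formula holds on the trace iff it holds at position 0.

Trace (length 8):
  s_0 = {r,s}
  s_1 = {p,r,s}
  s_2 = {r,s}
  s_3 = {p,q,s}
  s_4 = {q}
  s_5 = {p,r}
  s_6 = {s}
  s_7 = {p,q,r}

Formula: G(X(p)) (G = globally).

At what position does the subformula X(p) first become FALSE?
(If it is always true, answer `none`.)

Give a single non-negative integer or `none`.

s_0={r,s}: X(p)=True p=False
s_1={p,r,s}: X(p)=False p=True
s_2={r,s}: X(p)=True p=False
s_3={p,q,s}: X(p)=False p=True
s_4={q}: X(p)=True p=False
s_5={p,r}: X(p)=False p=True
s_6={s}: X(p)=True p=False
s_7={p,q,r}: X(p)=False p=True
G(X(p)) holds globally = False
First violation at position 1.

Answer: 1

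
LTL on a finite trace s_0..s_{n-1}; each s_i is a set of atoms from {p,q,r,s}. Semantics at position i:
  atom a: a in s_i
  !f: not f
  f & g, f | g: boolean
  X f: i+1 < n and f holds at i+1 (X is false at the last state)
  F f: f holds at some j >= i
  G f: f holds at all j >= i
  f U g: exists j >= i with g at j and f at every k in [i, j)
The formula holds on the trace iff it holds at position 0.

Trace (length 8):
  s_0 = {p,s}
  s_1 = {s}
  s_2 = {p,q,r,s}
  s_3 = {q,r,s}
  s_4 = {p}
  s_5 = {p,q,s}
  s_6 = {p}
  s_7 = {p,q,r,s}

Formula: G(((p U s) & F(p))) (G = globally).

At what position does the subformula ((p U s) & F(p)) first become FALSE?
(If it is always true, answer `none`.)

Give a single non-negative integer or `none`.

s_0={p,s}: ((p U s) & F(p))=True (p U s)=True p=True s=True F(p)=True
s_1={s}: ((p U s) & F(p))=True (p U s)=True p=False s=True F(p)=True
s_2={p,q,r,s}: ((p U s) & F(p))=True (p U s)=True p=True s=True F(p)=True
s_3={q,r,s}: ((p U s) & F(p))=True (p U s)=True p=False s=True F(p)=True
s_4={p}: ((p U s) & F(p))=True (p U s)=True p=True s=False F(p)=True
s_5={p,q,s}: ((p U s) & F(p))=True (p U s)=True p=True s=True F(p)=True
s_6={p}: ((p U s) & F(p))=True (p U s)=True p=True s=False F(p)=True
s_7={p,q,r,s}: ((p U s) & F(p))=True (p U s)=True p=True s=True F(p)=True
G(((p U s) & F(p))) holds globally = True
No violation — formula holds at every position.

Answer: none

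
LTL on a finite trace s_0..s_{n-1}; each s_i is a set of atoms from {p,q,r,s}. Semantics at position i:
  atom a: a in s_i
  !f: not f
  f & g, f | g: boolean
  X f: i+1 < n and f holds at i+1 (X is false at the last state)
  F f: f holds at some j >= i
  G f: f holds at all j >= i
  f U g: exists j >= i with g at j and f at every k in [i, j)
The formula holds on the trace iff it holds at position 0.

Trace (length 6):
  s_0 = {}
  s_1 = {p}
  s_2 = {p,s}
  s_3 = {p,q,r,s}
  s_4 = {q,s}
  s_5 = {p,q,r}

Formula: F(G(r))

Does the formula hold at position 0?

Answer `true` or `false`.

s_0={}: F(G(r))=True G(r)=False r=False
s_1={p}: F(G(r))=True G(r)=False r=False
s_2={p,s}: F(G(r))=True G(r)=False r=False
s_3={p,q,r,s}: F(G(r))=True G(r)=False r=True
s_4={q,s}: F(G(r))=True G(r)=False r=False
s_5={p,q,r}: F(G(r))=True G(r)=True r=True

Answer: true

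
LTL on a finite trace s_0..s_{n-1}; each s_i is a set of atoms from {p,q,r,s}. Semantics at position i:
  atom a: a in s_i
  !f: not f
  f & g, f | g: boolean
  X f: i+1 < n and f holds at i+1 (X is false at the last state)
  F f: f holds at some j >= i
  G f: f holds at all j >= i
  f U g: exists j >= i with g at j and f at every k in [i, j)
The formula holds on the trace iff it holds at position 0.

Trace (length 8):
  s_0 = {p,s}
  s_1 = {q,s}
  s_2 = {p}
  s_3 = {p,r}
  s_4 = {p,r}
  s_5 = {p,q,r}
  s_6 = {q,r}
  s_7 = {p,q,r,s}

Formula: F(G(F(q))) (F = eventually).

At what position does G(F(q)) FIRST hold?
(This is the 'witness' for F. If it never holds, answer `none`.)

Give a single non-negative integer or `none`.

s_0={p,s}: G(F(q))=True F(q)=True q=False
s_1={q,s}: G(F(q))=True F(q)=True q=True
s_2={p}: G(F(q))=True F(q)=True q=False
s_3={p,r}: G(F(q))=True F(q)=True q=False
s_4={p,r}: G(F(q))=True F(q)=True q=False
s_5={p,q,r}: G(F(q))=True F(q)=True q=True
s_6={q,r}: G(F(q))=True F(q)=True q=True
s_7={p,q,r,s}: G(F(q))=True F(q)=True q=True
F(G(F(q))) holds; first witness at position 0.

Answer: 0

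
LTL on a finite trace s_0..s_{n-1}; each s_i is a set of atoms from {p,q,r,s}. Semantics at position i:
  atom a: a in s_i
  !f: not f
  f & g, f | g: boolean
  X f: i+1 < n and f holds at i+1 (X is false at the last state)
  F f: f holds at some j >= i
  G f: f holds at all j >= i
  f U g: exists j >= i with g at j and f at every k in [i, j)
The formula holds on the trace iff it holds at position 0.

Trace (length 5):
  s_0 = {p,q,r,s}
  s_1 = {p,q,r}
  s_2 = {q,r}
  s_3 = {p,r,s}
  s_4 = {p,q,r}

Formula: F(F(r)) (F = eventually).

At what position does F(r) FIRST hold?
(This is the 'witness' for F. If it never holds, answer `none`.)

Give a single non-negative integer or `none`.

Answer: 0

Derivation:
s_0={p,q,r,s}: F(r)=True r=True
s_1={p,q,r}: F(r)=True r=True
s_2={q,r}: F(r)=True r=True
s_3={p,r,s}: F(r)=True r=True
s_4={p,q,r}: F(r)=True r=True
F(F(r)) holds; first witness at position 0.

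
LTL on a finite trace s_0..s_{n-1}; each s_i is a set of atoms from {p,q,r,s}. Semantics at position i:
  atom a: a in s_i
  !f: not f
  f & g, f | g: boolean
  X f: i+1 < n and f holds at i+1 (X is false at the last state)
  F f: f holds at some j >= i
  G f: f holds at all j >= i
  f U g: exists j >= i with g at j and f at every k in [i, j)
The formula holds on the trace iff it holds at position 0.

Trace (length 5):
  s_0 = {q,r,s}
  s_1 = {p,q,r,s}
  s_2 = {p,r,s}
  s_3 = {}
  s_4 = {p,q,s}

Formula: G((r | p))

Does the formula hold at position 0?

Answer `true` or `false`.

Answer: false

Derivation:
s_0={q,r,s}: G((r | p))=False (r | p)=True r=True p=False
s_1={p,q,r,s}: G((r | p))=False (r | p)=True r=True p=True
s_2={p,r,s}: G((r | p))=False (r | p)=True r=True p=True
s_3={}: G((r | p))=False (r | p)=False r=False p=False
s_4={p,q,s}: G((r | p))=True (r | p)=True r=False p=True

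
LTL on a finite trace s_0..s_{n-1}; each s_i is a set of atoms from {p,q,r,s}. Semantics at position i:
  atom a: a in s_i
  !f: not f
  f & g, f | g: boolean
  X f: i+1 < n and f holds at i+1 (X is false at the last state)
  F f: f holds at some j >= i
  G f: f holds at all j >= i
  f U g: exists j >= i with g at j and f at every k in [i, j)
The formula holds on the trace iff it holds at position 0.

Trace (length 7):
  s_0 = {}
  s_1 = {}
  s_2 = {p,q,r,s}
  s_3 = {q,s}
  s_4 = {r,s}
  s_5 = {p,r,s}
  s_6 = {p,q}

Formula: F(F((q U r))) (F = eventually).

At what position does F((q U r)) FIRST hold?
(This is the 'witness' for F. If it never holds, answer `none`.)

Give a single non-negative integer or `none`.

s_0={}: F((q U r))=True (q U r)=False q=False r=False
s_1={}: F((q U r))=True (q U r)=False q=False r=False
s_2={p,q,r,s}: F((q U r))=True (q U r)=True q=True r=True
s_3={q,s}: F((q U r))=True (q U r)=True q=True r=False
s_4={r,s}: F((q U r))=True (q U r)=True q=False r=True
s_5={p,r,s}: F((q U r))=True (q U r)=True q=False r=True
s_6={p,q}: F((q U r))=False (q U r)=False q=True r=False
F(F((q U r))) holds; first witness at position 0.

Answer: 0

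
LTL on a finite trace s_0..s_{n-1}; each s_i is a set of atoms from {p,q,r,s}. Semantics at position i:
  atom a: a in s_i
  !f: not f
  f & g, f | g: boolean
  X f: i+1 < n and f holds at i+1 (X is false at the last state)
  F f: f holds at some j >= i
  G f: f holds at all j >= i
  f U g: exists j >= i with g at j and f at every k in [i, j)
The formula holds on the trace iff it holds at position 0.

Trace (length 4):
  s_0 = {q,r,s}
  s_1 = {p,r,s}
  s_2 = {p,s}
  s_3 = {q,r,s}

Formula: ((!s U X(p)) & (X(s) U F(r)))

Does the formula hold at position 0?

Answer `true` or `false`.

Answer: true

Derivation:
s_0={q,r,s}: ((!s U X(p)) & (X(s) U F(r)))=True (!s U X(p))=True !s=False s=True X(p)=True p=False (X(s) U F(r))=True X(s)=True F(r)=True r=True
s_1={p,r,s}: ((!s U X(p)) & (X(s) U F(r)))=True (!s U X(p))=True !s=False s=True X(p)=True p=True (X(s) U F(r))=True X(s)=True F(r)=True r=True
s_2={p,s}: ((!s U X(p)) & (X(s) U F(r)))=False (!s U X(p))=False !s=False s=True X(p)=False p=True (X(s) U F(r))=True X(s)=True F(r)=True r=False
s_3={q,r,s}: ((!s U X(p)) & (X(s) U F(r)))=False (!s U X(p))=False !s=False s=True X(p)=False p=False (X(s) U F(r))=True X(s)=False F(r)=True r=True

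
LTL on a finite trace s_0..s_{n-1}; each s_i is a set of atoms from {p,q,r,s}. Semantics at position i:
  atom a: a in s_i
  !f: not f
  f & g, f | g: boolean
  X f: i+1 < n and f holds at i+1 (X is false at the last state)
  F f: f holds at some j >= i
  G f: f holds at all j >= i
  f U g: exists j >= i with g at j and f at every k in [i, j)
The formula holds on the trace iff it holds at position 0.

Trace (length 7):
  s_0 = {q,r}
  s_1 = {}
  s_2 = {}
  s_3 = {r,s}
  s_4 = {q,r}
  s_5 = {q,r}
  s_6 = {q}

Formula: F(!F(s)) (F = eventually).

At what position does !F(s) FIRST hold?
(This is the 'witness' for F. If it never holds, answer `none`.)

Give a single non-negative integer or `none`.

s_0={q,r}: !F(s)=False F(s)=True s=False
s_1={}: !F(s)=False F(s)=True s=False
s_2={}: !F(s)=False F(s)=True s=False
s_3={r,s}: !F(s)=False F(s)=True s=True
s_4={q,r}: !F(s)=True F(s)=False s=False
s_5={q,r}: !F(s)=True F(s)=False s=False
s_6={q}: !F(s)=True F(s)=False s=False
F(!F(s)) holds; first witness at position 4.

Answer: 4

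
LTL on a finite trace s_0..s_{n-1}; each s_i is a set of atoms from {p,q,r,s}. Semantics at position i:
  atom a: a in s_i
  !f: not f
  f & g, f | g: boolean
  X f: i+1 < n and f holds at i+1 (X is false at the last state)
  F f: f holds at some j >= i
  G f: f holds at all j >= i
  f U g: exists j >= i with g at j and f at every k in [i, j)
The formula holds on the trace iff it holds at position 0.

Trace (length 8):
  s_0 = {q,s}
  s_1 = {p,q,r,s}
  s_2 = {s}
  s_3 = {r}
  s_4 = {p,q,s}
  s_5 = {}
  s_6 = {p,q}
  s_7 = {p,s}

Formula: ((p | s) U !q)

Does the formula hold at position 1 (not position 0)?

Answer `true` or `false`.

s_0={q,s}: ((p | s) U !q)=True (p | s)=True p=False s=True !q=False q=True
s_1={p,q,r,s}: ((p | s) U !q)=True (p | s)=True p=True s=True !q=False q=True
s_2={s}: ((p | s) U !q)=True (p | s)=True p=False s=True !q=True q=False
s_3={r}: ((p | s) U !q)=True (p | s)=False p=False s=False !q=True q=False
s_4={p,q,s}: ((p | s) U !q)=True (p | s)=True p=True s=True !q=False q=True
s_5={}: ((p | s) U !q)=True (p | s)=False p=False s=False !q=True q=False
s_6={p,q}: ((p | s) U !q)=True (p | s)=True p=True s=False !q=False q=True
s_7={p,s}: ((p | s) U !q)=True (p | s)=True p=True s=True !q=True q=False
Evaluating at position 1: result = True

Answer: true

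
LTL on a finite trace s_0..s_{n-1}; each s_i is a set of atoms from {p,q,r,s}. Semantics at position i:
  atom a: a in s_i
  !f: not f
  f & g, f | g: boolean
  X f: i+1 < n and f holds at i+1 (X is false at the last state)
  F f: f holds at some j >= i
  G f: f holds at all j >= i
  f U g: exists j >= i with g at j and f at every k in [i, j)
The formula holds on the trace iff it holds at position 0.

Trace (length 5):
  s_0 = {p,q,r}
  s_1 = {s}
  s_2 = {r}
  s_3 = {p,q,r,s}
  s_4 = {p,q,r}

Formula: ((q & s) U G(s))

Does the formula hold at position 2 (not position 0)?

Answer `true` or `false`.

s_0={p,q,r}: ((q & s) U G(s))=False (q & s)=False q=True s=False G(s)=False
s_1={s}: ((q & s) U G(s))=False (q & s)=False q=False s=True G(s)=False
s_2={r}: ((q & s) U G(s))=False (q & s)=False q=False s=False G(s)=False
s_3={p,q,r,s}: ((q & s) U G(s))=False (q & s)=True q=True s=True G(s)=False
s_4={p,q,r}: ((q & s) U G(s))=False (q & s)=False q=True s=False G(s)=False
Evaluating at position 2: result = False

Answer: false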